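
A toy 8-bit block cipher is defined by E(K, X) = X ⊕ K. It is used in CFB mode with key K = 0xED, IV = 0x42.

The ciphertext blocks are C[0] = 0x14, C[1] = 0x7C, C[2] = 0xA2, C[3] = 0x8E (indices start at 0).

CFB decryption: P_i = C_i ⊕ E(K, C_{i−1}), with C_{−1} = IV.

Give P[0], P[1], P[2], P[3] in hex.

P[0] = 0xBB, P[1] = 0x85, P[2] = 0x33, P[3] = 0xC1

P[0]: E(K, 0x42) = 0xAF; 0x14 ⊕ 0xAF = 0xBB.
P[1]: E(K, 0x14) = 0xF9; 0x7C ⊕ 0xF9 = 0x85.
P[2]: E(K, 0x7C) = 0x91; 0xA2 ⊕ 0x91 = 0x33.
P[3]: E(K, 0xA2) = 0x4F; 0x8E ⊕ 0x4F = 0xC1.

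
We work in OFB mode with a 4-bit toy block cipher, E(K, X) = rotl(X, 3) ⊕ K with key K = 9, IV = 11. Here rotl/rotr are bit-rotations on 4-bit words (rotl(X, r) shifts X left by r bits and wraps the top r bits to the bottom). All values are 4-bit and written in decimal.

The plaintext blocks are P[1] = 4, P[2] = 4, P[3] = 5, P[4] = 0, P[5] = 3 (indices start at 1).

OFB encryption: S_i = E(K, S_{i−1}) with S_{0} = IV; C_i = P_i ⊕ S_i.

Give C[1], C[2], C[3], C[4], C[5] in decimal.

C[1]: S = E(K, 11) = 4; 4 ⊕ 4 = 0.
C[2]: S = E(K, 4) = 11; 4 ⊕ 11 = 15.
C[3]: S = E(K, 11) = 4; 5 ⊕ 4 = 1.
C[4]: S = E(K, 4) = 11; 0 ⊕ 11 = 11.
C[5]: S = E(K, 11) = 4; 3 ⊕ 4 = 7.

C[1] = 0, C[2] = 15, C[3] = 1, C[4] = 11, C[5] = 7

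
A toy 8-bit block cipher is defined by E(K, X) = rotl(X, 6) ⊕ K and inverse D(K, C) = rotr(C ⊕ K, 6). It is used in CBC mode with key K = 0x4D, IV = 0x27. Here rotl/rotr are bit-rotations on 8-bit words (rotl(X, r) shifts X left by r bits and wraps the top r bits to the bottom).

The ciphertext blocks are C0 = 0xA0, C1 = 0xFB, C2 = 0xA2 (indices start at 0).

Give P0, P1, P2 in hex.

CBC decryption: P_i = D(K, C_i) ⊕ C_{i−1}, with C_{−1} = IV.
P0: D(K, 0xA0) = 0xB7; 0xB7 ⊕ 0x27 = 0x90.
P1: D(K, 0xFB) = 0xDA; 0xDA ⊕ 0xA0 = 0x7A.
P2: D(K, 0xA2) = 0xBF; 0xBF ⊕ 0xFB = 0x44.

P0 = 0x90, P1 = 0x7A, P2 = 0x44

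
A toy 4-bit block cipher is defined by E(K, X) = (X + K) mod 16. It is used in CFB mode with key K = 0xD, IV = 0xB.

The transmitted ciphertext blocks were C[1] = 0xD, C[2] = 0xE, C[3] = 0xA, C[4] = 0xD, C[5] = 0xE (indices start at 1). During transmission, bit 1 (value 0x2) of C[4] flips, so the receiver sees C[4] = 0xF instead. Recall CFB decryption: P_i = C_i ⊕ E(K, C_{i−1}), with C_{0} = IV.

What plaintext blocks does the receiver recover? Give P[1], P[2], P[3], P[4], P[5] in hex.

P[1] = 0x5, P[2] = 0x4, P[3] = 0x1, P[4] = 0x8, P[5] = 0x2

Only C[4] changed, to 0xF. In CFB, a change in C_i flips the same bit in P_i and garbles P_{i+1}. Decrypting the received ciphertext:
P[1]: E(K, 0xB) = 0x8; 0xD ⊕ 0x8 = 0x5.
P[2]: E(K, 0xD) = 0xA; 0xE ⊕ 0xA = 0x4.
P[3]: E(K, 0xE) = 0xB; 0xA ⊕ 0xB = 0x1.
P[4]: E(K, 0xA) = 0x7; 0xF ⊕ 0x7 = 0x8.
P[5]: E(K, 0xF) = 0xC; 0xE ⊕ 0xC = 0x2.
Blocks that differ from the original plaintext: P[4], P[5].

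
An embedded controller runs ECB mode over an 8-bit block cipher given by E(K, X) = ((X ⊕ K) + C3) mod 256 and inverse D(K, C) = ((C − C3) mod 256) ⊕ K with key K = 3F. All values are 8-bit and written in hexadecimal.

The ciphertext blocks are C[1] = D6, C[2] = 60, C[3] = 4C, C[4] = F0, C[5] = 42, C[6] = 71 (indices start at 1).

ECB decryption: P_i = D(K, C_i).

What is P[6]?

P[6]: D(K, 71) = 91.

P[6] = 91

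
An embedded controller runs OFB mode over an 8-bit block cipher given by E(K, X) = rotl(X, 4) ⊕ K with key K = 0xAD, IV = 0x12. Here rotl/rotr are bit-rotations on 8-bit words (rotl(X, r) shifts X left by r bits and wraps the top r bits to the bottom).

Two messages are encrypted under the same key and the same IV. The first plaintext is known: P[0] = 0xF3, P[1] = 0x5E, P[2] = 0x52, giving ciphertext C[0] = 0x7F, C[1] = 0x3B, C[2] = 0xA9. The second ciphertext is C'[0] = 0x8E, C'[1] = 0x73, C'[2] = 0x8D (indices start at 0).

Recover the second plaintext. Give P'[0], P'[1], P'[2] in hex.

In OFB with a reused IV, both messages share the same keystream S_i, so C_i ⊕ C'_i = P_i ⊕ P'_i and thus P'_i = P_i ⊕ C_i ⊕ C'_i.
P'[0]: 0xF3 ⊕ 0x7F ⊕ 0x8E = 0x02.
P'[1]: 0x5E ⊕ 0x3B ⊕ 0x73 = 0x16.
P'[2]: 0x52 ⊕ 0xA9 ⊕ 0x8D = 0x76.

P'[0] = 0x02, P'[1] = 0x16, P'[2] = 0x76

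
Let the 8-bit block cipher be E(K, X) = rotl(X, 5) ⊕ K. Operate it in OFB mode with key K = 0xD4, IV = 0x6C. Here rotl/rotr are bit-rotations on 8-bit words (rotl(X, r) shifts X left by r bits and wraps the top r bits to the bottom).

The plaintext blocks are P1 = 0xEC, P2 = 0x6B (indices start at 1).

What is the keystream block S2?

OFB encryption: S_i = E(K, S_{i−1}) with S_{0} = IV; C_i = P_i ⊕ S_i.
C1: S = E(K, 0x6C) = 0x59; 0xEC ⊕ 0x59 = 0xB5.
C2: S = E(K, 0x59) = 0xFF; 0x6B ⊕ 0xFF = 0x94.
So S2 = 0xFF.

0xFF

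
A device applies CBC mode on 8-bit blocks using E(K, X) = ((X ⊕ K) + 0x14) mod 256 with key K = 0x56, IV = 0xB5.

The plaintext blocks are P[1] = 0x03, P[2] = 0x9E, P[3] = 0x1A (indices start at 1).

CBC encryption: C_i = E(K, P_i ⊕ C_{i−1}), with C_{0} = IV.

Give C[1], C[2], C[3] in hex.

C[1] = 0xF4, C[2] = 0x50, C[3] = 0x30

C[1]: P[1] ⊕ 0xB5 = 0xB6; E(K, 0xB6) = 0xF4.
C[2]: P[2] ⊕ 0xF4 = 0x6A; E(K, 0x6A) = 0x50.
C[3]: P[3] ⊕ 0x50 = 0x4A; E(K, 0x4A) = 0x30.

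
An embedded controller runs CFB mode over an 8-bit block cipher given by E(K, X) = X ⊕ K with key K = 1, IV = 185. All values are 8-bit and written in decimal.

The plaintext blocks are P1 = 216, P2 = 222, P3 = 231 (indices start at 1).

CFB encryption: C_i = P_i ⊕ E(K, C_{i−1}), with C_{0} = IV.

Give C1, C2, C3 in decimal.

C1 = 96, C2 = 191, C3 = 89

C1: E(K, 185) = 184; 216 ⊕ 184 = 96.
C2: E(K, 96) = 97; 222 ⊕ 97 = 191.
C3: E(K, 191) = 190; 231 ⊕ 190 = 89.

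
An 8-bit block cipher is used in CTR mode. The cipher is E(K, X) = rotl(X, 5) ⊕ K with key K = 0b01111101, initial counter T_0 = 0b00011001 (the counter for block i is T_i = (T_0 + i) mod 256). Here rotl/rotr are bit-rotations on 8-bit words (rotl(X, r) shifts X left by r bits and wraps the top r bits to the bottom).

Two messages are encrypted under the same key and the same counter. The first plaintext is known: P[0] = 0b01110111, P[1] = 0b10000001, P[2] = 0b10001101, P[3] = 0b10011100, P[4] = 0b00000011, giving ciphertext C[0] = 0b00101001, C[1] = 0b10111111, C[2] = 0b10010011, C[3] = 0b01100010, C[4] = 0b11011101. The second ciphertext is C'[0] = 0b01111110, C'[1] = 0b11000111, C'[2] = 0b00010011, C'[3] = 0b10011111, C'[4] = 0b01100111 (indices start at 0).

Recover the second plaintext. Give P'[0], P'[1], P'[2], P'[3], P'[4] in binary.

In CTR with a reused counter, both messages share the same keystream S_i, so C_i ⊕ C'_i = P_i ⊕ P'_i and thus P'_i = P_i ⊕ C_i ⊕ C'_i.
P'[0]: 0b01110111 ⊕ 0b00101001 ⊕ 0b01111110 = 0b00100000.
P'[1]: 0b10000001 ⊕ 0b10111111 ⊕ 0b11000111 = 0b11111001.
P'[2]: 0b10001101 ⊕ 0b10010011 ⊕ 0b00010011 = 0b00001101.
P'[3]: 0b10011100 ⊕ 0b01100010 ⊕ 0b10011111 = 0b01100001.
P'[4]: 0b00000011 ⊕ 0b11011101 ⊕ 0b01100111 = 0b10111001.

P'[0] = 0b00100000, P'[1] = 0b11111001, P'[2] = 0b00001101, P'[3] = 0b01100001, P'[4] = 0b10111001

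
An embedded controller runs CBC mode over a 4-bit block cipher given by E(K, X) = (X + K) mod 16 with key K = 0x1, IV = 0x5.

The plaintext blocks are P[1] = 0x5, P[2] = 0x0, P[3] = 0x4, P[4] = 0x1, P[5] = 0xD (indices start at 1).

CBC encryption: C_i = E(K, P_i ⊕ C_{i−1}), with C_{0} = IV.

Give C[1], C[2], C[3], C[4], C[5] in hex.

C[1]: P[1] ⊕ 0x5 = 0x0; E(K, 0x0) = 0x1.
C[2]: P[2] ⊕ 0x1 = 0x1; E(K, 0x1) = 0x2.
C[3]: P[3] ⊕ 0x2 = 0x6; E(K, 0x6) = 0x7.
C[4]: P[4] ⊕ 0x7 = 0x6; E(K, 0x6) = 0x7.
C[5]: P[5] ⊕ 0x7 = 0xA; E(K, 0xA) = 0xB.

C[1] = 0x1, C[2] = 0x2, C[3] = 0x7, C[4] = 0x7, C[5] = 0xB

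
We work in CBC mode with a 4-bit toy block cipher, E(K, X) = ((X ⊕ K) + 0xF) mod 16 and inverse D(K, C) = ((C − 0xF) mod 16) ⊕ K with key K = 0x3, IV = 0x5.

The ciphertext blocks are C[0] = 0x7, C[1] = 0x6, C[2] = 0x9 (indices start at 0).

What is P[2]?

P[2] = 0xF

CBC decryption: P_i = D(K, C_i) ⊕ C_{i−1}, with C_{−1} = IV.
P[2]: D(K, 0x9) = 0x9; 0x9 ⊕ 0x6 = 0xF.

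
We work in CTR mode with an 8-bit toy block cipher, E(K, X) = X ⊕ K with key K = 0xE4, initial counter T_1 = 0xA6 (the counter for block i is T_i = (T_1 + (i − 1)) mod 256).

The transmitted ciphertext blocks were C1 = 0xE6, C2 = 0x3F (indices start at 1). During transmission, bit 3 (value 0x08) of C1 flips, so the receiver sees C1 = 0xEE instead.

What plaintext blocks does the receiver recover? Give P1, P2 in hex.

CTR decryption: S_i = E(K, T_i) where T_i is the counter for block i; P_i = C_i ⊕ S_i.
Only C1 changed, to 0xEE. In CTR, a change in C_i flips the same bit in P_i only; the keystream is unaffected. Decrypting the received ciphertext:
P1: T = 0xA6, S = E(K, T) = 0x42; 0xEE ⊕ 0x42 = 0xAC.
P2: T = 0xA7, S = E(K, T) = 0x43; 0x3F ⊕ 0x43 = 0x7C.
Blocks that differ from the original plaintext: P1.

P1 = 0xAC, P2 = 0x7C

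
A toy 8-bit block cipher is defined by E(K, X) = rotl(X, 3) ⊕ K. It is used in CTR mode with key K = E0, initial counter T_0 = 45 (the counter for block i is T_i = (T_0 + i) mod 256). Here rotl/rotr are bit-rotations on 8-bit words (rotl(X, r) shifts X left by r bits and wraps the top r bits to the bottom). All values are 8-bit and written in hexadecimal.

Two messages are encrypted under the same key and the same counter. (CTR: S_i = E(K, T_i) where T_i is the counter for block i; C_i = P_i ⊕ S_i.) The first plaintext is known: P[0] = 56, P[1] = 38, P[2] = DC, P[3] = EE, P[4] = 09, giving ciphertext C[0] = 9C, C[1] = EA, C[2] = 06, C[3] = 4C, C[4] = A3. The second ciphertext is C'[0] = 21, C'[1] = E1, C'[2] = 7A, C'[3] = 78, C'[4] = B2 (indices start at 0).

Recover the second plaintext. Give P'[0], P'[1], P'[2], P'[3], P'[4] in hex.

In CTR with a reused counter, both messages share the same keystream S_i, so C_i ⊕ C'_i = P_i ⊕ P'_i and thus P'_i = P_i ⊕ C_i ⊕ C'_i.
P'[0]: 56 ⊕ 9C ⊕ 21 = EB.
P'[1]: 38 ⊕ EA ⊕ E1 = 33.
P'[2]: DC ⊕ 06 ⊕ 7A = A0.
P'[3]: EE ⊕ 4C ⊕ 78 = DA.
P'[4]: 09 ⊕ A3 ⊕ B2 = 18.

P'[0] = EB, P'[1] = 33, P'[2] = A0, P'[3] = DA, P'[4] = 18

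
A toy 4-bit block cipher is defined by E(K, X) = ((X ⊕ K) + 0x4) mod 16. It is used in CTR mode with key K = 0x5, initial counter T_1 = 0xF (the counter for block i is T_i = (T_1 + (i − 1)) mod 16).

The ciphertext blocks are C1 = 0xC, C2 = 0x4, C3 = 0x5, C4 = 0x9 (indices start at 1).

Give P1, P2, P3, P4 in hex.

P1 = 0x2, P2 = 0xD, P3 = 0xD, P4 = 0x2

CTR decryption: S_i = E(K, T_i) where T_i is the counter for block i; P_i = C_i ⊕ S_i.
P1: T = 0xF, S = E(K, T) = 0xE; 0xC ⊕ 0xE = 0x2.
P2: T = 0x0, S = E(K, T) = 0x9; 0x4 ⊕ 0x9 = 0xD.
P3: T = 0x1, S = E(K, T) = 0x8; 0x5 ⊕ 0x8 = 0xD.
P4: T = 0x2, S = E(K, T) = 0xB; 0x9 ⊕ 0xB = 0x2.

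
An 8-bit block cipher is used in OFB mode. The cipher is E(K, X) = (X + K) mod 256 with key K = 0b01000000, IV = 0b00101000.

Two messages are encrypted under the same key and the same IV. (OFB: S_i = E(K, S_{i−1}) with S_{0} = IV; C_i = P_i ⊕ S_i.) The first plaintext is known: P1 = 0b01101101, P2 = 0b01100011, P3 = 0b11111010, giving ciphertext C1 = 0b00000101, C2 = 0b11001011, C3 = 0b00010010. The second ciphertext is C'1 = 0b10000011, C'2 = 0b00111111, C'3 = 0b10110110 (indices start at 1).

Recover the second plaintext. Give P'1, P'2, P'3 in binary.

P'1 = 0b11101011, P'2 = 0b10010111, P'3 = 0b01011110

In OFB with a reused IV, both messages share the same keystream S_i, so C_i ⊕ C'_i = P_i ⊕ P'_i and thus P'_i = P_i ⊕ C_i ⊕ C'_i.
P'1: 0b01101101 ⊕ 0b00000101 ⊕ 0b10000011 = 0b11101011.
P'2: 0b01100011 ⊕ 0b11001011 ⊕ 0b00111111 = 0b10010111.
P'3: 0b11111010 ⊕ 0b00010010 ⊕ 0b10110110 = 0b01011110.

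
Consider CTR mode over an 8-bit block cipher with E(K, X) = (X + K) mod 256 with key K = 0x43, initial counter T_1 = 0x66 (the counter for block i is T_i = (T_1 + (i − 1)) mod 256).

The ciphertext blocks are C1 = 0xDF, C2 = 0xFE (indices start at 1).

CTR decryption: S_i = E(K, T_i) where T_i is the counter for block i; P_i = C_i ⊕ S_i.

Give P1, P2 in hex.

P1: T = 0x66, S = E(K, T) = 0xA9; 0xDF ⊕ 0xA9 = 0x76.
P2: T = 0x67, S = E(K, T) = 0xAA; 0xFE ⊕ 0xAA = 0x54.

P1 = 0x76, P2 = 0x54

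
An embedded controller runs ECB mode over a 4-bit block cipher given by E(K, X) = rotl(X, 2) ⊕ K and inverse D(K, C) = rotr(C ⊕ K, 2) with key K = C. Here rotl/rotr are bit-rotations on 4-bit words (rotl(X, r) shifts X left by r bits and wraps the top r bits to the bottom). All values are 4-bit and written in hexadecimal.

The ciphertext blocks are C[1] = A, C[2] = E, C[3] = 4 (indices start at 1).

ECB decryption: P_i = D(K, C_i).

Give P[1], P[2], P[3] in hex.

P[1] = 9, P[2] = 8, P[3] = 2

P[1]: D(K, A) = 9.
P[2]: D(K, E) = 8.
P[3]: D(K, 4) = 2.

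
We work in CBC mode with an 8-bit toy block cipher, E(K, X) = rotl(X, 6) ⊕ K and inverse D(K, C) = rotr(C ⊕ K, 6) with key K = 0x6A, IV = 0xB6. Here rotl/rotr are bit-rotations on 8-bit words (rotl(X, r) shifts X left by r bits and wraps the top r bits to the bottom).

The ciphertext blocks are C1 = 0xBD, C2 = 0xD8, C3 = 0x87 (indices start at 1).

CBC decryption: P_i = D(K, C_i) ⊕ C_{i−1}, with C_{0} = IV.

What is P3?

P3 = 0x6F

P3: D(K, 0x87) = 0xB7; 0xB7 ⊕ 0xD8 = 0x6F.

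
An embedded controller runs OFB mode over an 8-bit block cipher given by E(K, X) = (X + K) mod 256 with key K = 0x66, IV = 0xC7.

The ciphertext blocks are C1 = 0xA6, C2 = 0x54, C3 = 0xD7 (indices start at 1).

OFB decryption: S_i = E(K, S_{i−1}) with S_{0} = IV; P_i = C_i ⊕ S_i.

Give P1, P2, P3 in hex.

P1 = 0x8B, P2 = 0xC7, P3 = 0x2E

P1: S = E(K, 0xC7) = 0x2D; 0xA6 ⊕ 0x2D = 0x8B.
P2: S = E(K, 0x2D) = 0x93; 0x54 ⊕ 0x93 = 0xC7.
P3: S = E(K, 0x93) = 0xF9; 0xD7 ⊕ 0xF9 = 0x2E.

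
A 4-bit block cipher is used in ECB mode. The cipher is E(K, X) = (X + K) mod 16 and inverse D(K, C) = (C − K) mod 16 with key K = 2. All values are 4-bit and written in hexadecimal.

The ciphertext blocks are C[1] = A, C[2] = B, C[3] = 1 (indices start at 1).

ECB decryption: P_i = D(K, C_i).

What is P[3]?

P[3] = F

P[3]: D(K, 1) = F.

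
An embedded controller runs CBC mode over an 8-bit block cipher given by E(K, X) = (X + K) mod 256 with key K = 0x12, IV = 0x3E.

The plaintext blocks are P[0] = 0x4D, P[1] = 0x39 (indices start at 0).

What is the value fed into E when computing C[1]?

CBC encryption: C_i = E(K, P_i ⊕ C_{i−1}), with C_{−1} = IV.
C[0]: P[0] ⊕ 0x3E = 0x73; E(K, 0x73) = 0x85.
C[1]: P[1] ⊕ 0x85 = 0xBC; E(K, 0xBC) = 0xCE.
So the input to E for block [1] is 0xBC.

0xBC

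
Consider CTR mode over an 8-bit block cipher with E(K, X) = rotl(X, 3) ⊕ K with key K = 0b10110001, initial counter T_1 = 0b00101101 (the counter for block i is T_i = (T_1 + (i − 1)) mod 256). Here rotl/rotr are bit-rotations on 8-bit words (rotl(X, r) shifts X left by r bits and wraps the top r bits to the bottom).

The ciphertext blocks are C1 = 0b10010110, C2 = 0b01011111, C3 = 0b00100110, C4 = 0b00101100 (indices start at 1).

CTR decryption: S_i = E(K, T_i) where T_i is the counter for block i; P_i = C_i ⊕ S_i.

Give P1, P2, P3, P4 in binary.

P1 = 0b01001110, P2 = 0b10011111, P3 = 0b11101110, P4 = 0b00011100

P1: T = 0b00101101, S = E(K, T) = 0b11011000; 0b10010110 ⊕ 0b11011000 = 0b01001110.
P2: T = 0b00101110, S = E(K, T) = 0b11000000; 0b01011111 ⊕ 0b11000000 = 0b10011111.
P3: T = 0b00101111, S = E(K, T) = 0b11001000; 0b00100110 ⊕ 0b11001000 = 0b11101110.
P4: T = 0b00110000, S = E(K, T) = 0b00110000; 0b00101100 ⊕ 0b00110000 = 0b00011100.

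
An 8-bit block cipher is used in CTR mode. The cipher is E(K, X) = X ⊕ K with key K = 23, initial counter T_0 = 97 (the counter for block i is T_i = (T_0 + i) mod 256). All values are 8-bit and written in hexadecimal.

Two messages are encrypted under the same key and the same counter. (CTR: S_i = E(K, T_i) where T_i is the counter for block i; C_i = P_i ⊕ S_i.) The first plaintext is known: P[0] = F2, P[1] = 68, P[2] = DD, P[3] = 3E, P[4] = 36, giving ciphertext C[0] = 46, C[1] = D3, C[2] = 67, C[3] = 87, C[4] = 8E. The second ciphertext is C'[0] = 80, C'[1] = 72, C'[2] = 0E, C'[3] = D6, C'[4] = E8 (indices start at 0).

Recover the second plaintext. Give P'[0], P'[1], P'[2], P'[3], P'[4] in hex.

In CTR with a reused counter, both messages share the same keystream S_i, so C_i ⊕ C'_i = P_i ⊕ P'_i and thus P'_i = P_i ⊕ C_i ⊕ C'_i.
P'[0]: F2 ⊕ 46 ⊕ 80 = 34.
P'[1]: 68 ⊕ D3 ⊕ 72 = C9.
P'[2]: DD ⊕ 67 ⊕ 0E = B4.
P'[3]: 3E ⊕ 87 ⊕ D6 = 6F.
P'[4]: 36 ⊕ 8E ⊕ E8 = 50.

P'[0] = 34, P'[1] = C9, P'[2] = B4, P'[3] = 6F, P'[4] = 50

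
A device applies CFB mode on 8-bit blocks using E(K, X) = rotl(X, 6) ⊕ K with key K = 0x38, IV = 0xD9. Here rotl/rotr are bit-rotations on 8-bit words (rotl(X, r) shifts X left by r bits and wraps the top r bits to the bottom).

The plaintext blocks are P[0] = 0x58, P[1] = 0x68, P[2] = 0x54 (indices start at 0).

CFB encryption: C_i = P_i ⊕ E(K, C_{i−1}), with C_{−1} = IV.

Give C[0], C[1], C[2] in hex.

C[0] = 0x16, C[1] = 0xD5, C[2] = 0x19

C[0]: E(K, 0xD9) = 0x4E; 0x58 ⊕ 0x4E = 0x16.
C[1]: E(K, 0x16) = 0xBD; 0x68 ⊕ 0xBD = 0xD5.
C[2]: E(K, 0xD5) = 0x4D; 0x54 ⊕ 0x4D = 0x19.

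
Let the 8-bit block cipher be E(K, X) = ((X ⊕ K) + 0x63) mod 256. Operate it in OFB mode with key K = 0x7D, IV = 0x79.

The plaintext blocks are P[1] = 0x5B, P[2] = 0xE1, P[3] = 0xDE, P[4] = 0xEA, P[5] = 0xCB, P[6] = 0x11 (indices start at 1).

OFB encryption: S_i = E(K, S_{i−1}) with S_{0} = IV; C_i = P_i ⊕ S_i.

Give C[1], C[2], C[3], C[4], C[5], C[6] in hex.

C[1] = 0x3C, C[2] = 0x9C, C[3] = 0xBD, C[4] = 0x6B, C[5] = 0x94, C[6] = 0x94

C[1]: S = E(K, 0x79) = 0x67; 0x5B ⊕ 0x67 = 0x3C.
C[2]: S = E(K, 0x67) = 0x7D; 0xE1 ⊕ 0x7D = 0x9C.
C[3]: S = E(K, 0x7D) = 0x63; 0xDE ⊕ 0x63 = 0xBD.
C[4]: S = E(K, 0x63) = 0x81; 0xEA ⊕ 0x81 = 0x6B.
C[5]: S = E(K, 0x81) = 0x5F; 0xCB ⊕ 0x5F = 0x94.
C[6]: S = E(K, 0x5F) = 0x85; 0x11 ⊕ 0x85 = 0x94.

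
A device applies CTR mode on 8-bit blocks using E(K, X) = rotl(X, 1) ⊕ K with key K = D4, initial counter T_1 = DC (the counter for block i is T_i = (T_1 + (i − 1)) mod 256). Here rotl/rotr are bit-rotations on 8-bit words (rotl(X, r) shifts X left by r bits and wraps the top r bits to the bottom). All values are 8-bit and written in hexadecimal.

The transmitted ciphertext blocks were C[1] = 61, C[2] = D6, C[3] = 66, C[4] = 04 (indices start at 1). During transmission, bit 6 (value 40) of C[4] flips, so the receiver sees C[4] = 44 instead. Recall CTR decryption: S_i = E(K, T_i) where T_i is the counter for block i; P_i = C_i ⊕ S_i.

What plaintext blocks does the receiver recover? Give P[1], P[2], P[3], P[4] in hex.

Only C[4] changed, to 44. In CTR, a change in C_i flips the same bit in P_i only; the keystream is unaffected. Decrypting the received ciphertext:
P[1]: T = DC, S = E(K, T) = 6D; 61 ⊕ 6D = 0C.
P[2]: T = DD, S = E(K, T) = 6F; D6 ⊕ 6F = B9.
P[3]: T = DE, S = E(K, T) = 69; 66 ⊕ 69 = 0F.
P[4]: T = DF, S = E(K, T) = 6B; 44 ⊕ 6B = 2F.
Blocks that differ from the original plaintext: P[4].

P[1] = 0C, P[2] = B9, P[3] = 0F, P[4] = 2F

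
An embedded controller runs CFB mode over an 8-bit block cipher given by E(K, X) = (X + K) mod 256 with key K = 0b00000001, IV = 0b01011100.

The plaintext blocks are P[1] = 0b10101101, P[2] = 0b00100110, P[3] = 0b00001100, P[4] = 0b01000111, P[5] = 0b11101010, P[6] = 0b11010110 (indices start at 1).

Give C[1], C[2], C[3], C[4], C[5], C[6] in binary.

CFB encryption: C_i = P_i ⊕ E(K, C_{i−1}), with C_{0} = IV.
C[1]: E(K, 0b01011100) = 0b01011101; 0b10101101 ⊕ 0b01011101 = 0b11110000.
C[2]: E(K, 0b11110000) = 0b11110001; 0b00100110 ⊕ 0b11110001 = 0b11010111.
C[3]: E(K, 0b11010111) = 0b11011000; 0b00001100 ⊕ 0b11011000 = 0b11010100.
C[4]: E(K, 0b11010100) = 0b11010101; 0b01000111 ⊕ 0b11010101 = 0b10010010.
C[5]: E(K, 0b10010010) = 0b10010011; 0b11101010 ⊕ 0b10010011 = 0b01111001.
C[6]: E(K, 0b01111001) = 0b01111010; 0b11010110 ⊕ 0b01111010 = 0b10101100.

C[1] = 0b11110000, C[2] = 0b11010111, C[3] = 0b11010100, C[4] = 0b10010010, C[5] = 0b01111001, C[6] = 0b10101100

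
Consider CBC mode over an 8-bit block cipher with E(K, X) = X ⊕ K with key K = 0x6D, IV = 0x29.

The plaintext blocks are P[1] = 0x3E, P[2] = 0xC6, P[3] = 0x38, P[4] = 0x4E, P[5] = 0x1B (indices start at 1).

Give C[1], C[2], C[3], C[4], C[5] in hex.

C[1] = 0x7A, C[2] = 0xD1, C[3] = 0x84, C[4] = 0xA7, C[5] = 0xD1

CBC encryption: C_i = E(K, P_i ⊕ C_{i−1}), with C_{0} = IV.
C[1]: P[1] ⊕ 0x29 = 0x17; E(K, 0x17) = 0x7A.
C[2]: P[2] ⊕ 0x7A = 0xBC; E(K, 0xBC) = 0xD1.
C[3]: P[3] ⊕ 0xD1 = 0xE9; E(K, 0xE9) = 0x84.
C[4]: P[4] ⊕ 0x84 = 0xCA; E(K, 0xCA) = 0xA7.
C[5]: P[5] ⊕ 0xA7 = 0xBC; E(K, 0xBC) = 0xD1.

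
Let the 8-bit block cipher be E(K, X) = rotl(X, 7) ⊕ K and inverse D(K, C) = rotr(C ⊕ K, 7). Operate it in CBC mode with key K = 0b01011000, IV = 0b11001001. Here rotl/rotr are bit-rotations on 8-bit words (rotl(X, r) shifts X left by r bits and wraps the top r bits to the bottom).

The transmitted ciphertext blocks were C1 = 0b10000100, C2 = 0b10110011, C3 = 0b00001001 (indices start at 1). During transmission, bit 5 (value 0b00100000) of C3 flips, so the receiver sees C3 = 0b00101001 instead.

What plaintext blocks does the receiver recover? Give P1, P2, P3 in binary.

P1 = 0b01110000, P2 = 0b01010011, P3 = 0b01010001

CBC decryption: P_i = D(K, C_i) ⊕ C_{i−1}, with C_{0} = IV.
Only C3 changed, to 0b00101001. In CBC, a change in C_i garbles P_i and flips the same bit in P_{i+1}. Decrypting the received ciphertext:
P1: D(K, 0b10000100) = 0b10111001; 0b10111001 ⊕ 0b11001001 = 0b01110000.
P2: D(K, 0b10110011) = 0b11010111; 0b11010111 ⊕ 0b10000100 = 0b01010011.
P3: D(K, 0b00101001) = 0b11100010; 0b11100010 ⊕ 0b10110011 = 0b01010001.
Blocks that differ from the original plaintext: P3.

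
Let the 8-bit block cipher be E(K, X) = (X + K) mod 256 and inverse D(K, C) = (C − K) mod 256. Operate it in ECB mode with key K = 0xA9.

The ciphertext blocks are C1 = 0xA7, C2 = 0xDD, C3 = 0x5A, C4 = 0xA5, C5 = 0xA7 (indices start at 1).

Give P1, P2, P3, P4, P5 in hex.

ECB decryption: P_i = D(K, C_i).
P1: D(K, 0xA7) = 0xFE.
P2: D(K, 0xDD) = 0x34.
P3: D(K, 0x5A) = 0xB1.
P4: D(K, 0xA5) = 0xFC.
P5: D(K, 0xA7) = 0xFE.

P1 = 0xFE, P2 = 0x34, P3 = 0xB1, P4 = 0xFC, P5 = 0xFE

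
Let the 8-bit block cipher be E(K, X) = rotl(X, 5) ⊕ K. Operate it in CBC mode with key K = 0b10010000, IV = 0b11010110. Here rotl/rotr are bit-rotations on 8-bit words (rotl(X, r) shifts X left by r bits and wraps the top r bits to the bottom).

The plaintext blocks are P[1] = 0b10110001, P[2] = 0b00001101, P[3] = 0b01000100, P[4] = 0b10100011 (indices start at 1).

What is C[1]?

CBC encryption: C_i = E(K, P_i ⊕ C_{i−1}), with C_{0} = IV.
C[1]: P[1] ⊕ 0b11010110 = 0b01100111; E(K, 0b01100111) = 0b01111100.

C[1] = 0b01111100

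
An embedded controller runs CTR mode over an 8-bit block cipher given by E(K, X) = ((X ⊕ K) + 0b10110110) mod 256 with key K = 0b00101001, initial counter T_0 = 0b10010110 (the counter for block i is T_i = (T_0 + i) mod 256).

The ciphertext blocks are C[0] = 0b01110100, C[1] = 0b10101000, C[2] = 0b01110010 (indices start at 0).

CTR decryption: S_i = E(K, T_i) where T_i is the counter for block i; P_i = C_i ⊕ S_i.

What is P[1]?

P[1]: T = 0b10010111, S = E(K, T) = 0b01110100; 0b10101000 ⊕ 0b01110100 = 0b11011100.

P[1] = 0b11011100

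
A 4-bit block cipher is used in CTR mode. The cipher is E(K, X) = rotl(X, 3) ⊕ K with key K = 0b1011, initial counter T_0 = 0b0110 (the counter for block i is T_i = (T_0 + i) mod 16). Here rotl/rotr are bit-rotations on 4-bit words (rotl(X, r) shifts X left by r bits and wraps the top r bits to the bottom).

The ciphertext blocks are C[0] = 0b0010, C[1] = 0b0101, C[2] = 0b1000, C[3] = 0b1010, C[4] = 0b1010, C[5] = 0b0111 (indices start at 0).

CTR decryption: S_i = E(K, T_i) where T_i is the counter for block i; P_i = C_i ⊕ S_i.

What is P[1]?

P[1] = 0b0101

P[1]: T = 0b0111, S = E(K, T) = 0b0000; 0b0101 ⊕ 0b0000 = 0b0101.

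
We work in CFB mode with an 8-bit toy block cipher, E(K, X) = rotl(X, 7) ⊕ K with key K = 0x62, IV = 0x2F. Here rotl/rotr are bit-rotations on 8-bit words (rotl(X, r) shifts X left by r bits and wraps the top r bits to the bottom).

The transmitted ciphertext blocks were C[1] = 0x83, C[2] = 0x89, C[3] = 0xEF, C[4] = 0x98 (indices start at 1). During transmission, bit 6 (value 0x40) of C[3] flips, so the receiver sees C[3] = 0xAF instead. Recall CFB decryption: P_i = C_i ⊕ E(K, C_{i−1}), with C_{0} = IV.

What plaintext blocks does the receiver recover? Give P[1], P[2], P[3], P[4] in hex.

P[1] = 0x76, P[2] = 0x2A, P[3] = 0x09, P[4] = 0x2D

Only C[3] changed, to 0xAF. In CFB, a change in C_i flips the same bit in P_i and garbles P_{i+1}. Decrypting the received ciphertext:
P[1]: E(K, 0x2F) = 0xF5; 0x83 ⊕ 0xF5 = 0x76.
P[2]: E(K, 0x83) = 0xA3; 0x89 ⊕ 0xA3 = 0x2A.
P[3]: E(K, 0x89) = 0xA6; 0xAF ⊕ 0xA6 = 0x09.
P[4]: E(K, 0xAF) = 0xB5; 0x98 ⊕ 0xB5 = 0x2D.
Blocks that differ from the original plaintext: P[3], P[4].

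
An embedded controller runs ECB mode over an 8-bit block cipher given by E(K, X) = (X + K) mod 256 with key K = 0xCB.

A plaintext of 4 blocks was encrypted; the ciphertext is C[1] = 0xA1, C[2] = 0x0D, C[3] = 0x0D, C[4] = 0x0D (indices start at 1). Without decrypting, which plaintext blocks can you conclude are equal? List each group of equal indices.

ECB encrypts each block independently with the same key, so equal ciphertext blocks imply equal plaintext blocks.
C[2] = C[3] = C[4] = 0x0D, so P[2] = P[3] = P[4].

P[2] = P[3] = P[4]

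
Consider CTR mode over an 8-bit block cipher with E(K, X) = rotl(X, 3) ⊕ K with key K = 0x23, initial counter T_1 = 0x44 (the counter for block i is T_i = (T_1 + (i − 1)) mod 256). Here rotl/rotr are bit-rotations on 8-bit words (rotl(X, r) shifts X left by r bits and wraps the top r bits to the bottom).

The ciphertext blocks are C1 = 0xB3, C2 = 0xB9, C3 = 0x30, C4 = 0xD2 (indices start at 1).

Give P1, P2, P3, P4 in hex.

CTR decryption: S_i = E(K, T_i) where T_i is the counter for block i; P_i = C_i ⊕ S_i.
P1: T = 0x44, S = E(K, T) = 0x01; 0xB3 ⊕ 0x01 = 0xB2.
P2: T = 0x45, S = E(K, T) = 0x09; 0xB9 ⊕ 0x09 = 0xB0.
P3: T = 0x46, S = E(K, T) = 0x11; 0x30 ⊕ 0x11 = 0x21.
P4: T = 0x47, S = E(K, T) = 0x19; 0xD2 ⊕ 0x19 = 0xCB.

P1 = 0xB2, P2 = 0xB0, P3 = 0x21, P4 = 0xCB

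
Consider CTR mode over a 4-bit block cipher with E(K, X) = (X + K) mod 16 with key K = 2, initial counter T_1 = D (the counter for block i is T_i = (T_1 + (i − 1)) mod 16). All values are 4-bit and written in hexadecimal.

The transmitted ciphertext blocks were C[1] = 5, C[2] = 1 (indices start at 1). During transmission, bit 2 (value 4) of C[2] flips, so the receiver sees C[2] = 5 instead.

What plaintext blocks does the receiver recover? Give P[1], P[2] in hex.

CTR decryption: S_i = E(K, T_i) where T_i is the counter for block i; P_i = C_i ⊕ S_i.
Only C[2] changed, to 5. In CTR, a change in C_i flips the same bit in P_i only; the keystream is unaffected. Decrypting the received ciphertext:
P[1]: T = D, S = E(K, T) = F; 5 ⊕ F = A.
P[2]: T = E, S = E(K, T) = 0; 5 ⊕ 0 = 5.
Blocks that differ from the original plaintext: P[2].

P[1] = A, P[2] = 5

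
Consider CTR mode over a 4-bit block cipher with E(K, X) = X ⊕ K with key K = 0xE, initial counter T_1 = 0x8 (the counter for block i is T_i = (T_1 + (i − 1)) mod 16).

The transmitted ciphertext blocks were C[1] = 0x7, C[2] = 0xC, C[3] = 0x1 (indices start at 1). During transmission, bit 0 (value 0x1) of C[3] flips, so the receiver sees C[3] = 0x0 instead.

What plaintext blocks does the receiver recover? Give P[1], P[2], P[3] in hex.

P[1] = 0x1, P[2] = 0xB, P[3] = 0x4

CTR decryption: S_i = E(K, T_i) where T_i is the counter for block i; P_i = C_i ⊕ S_i.
Only C[3] changed, to 0x0. In CTR, a change in C_i flips the same bit in P_i only; the keystream is unaffected. Decrypting the received ciphertext:
P[1]: T = 0x8, S = E(K, T) = 0x6; 0x7 ⊕ 0x6 = 0x1.
P[2]: T = 0x9, S = E(K, T) = 0x7; 0xC ⊕ 0x7 = 0xB.
P[3]: T = 0xA, S = E(K, T) = 0x4; 0x0 ⊕ 0x4 = 0x4.
Blocks that differ from the original plaintext: P[3].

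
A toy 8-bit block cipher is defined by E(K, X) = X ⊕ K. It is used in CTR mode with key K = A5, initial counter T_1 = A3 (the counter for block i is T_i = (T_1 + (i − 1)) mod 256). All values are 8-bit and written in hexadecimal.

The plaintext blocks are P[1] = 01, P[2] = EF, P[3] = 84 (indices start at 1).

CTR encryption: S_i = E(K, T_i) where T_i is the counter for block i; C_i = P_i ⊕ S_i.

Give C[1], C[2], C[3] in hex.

C[1]: T = A3, S = E(K, T) = 06; 01 ⊕ 06 = 07.
C[2]: T = A4, S = E(K, T) = 01; EF ⊕ 01 = EE.
C[3]: T = A5, S = E(K, T) = 00; 84 ⊕ 00 = 84.

C[1] = 07, C[2] = EE, C[3] = 84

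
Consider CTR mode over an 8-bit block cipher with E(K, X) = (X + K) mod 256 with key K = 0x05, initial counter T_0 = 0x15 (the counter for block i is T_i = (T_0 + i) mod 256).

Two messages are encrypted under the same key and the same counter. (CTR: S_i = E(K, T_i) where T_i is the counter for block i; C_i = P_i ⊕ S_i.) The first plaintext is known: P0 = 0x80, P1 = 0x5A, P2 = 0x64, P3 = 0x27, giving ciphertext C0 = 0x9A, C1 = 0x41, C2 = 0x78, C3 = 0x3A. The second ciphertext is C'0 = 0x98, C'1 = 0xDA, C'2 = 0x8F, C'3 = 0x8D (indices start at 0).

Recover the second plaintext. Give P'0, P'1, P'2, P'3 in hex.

In CTR with a reused counter, both messages share the same keystream S_i, so C_i ⊕ C'_i = P_i ⊕ P'_i and thus P'_i = P_i ⊕ C_i ⊕ C'_i.
P'0: 0x80 ⊕ 0x9A ⊕ 0x98 = 0x82.
P'1: 0x5A ⊕ 0x41 ⊕ 0xDA = 0xC1.
P'2: 0x64 ⊕ 0x78 ⊕ 0x8F = 0x93.
P'3: 0x27 ⊕ 0x3A ⊕ 0x8D = 0x90.

P'0 = 0x82, P'1 = 0xC1, P'2 = 0x93, P'3 = 0x90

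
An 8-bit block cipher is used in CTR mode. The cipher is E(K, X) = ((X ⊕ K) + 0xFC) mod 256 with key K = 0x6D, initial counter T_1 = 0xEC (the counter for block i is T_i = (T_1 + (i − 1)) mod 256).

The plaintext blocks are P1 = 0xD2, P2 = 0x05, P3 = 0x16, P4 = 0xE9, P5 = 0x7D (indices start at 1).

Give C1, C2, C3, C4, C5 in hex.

CTR encryption: S_i = E(K, T_i) where T_i is the counter for block i; C_i = P_i ⊕ S_i.
C1: T = 0xEC, S = E(K, T) = 0x7D; 0xD2 ⊕ 0x7D = 0xAF.
C2: T = 0xED, S = E(K, T) = 0x7C; 0x05 ⊕ 0x7C = 0x79.
C3: T = 0xEE, S = E(K, T) = 0x7F; 0x16 ⊕ 0x7F = 0x69.
C4: T = 0xEF, S = E(K, T) = 0x7E; 0xE9 ⊕ 0x7E = 0x97.
C5: T = 0xF0, S = E(K, T) = 0x99; 0x7D ⊕ 0x99 = 0xE4.

C1 = 0xAF, C2 = 0x79, C3 = 0x69, C4 = 0x97, C5 = 0xE4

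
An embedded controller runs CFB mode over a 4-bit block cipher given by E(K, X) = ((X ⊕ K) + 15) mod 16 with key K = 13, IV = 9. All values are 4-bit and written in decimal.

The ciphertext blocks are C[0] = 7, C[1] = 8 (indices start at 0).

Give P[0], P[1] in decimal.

P[0] = 4, P[1] = 1

CFB decryption: P_i = C_i ⊕ E(K, C_{i−1}), with C_{−1} = IV.
P[0]: E(K, 9) = 3; 7 ⊕ 3 = 4.
P[1]: E(K, 7) = 9; 8 ⊕ 9 = 1.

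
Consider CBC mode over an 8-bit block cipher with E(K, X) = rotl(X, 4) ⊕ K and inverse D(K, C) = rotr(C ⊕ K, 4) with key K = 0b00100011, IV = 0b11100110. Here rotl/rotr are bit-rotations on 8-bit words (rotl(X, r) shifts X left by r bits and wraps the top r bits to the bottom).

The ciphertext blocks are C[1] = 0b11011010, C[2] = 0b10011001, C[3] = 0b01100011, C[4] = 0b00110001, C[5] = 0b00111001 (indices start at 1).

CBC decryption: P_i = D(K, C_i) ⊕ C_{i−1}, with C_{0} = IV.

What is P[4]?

P[4]: D(K, 0b00110001) = 0b00100001; 0b00100001 ⊕ 0b01100011 = 0b01000010.

P[4] = 0b01000010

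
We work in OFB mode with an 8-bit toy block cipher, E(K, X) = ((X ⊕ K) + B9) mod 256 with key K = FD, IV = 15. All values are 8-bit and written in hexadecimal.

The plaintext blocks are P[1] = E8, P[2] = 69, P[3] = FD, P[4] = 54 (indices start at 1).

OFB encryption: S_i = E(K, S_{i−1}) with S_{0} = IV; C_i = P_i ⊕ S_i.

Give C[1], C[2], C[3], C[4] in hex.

C[1]: S = E(K, 15) = A1; E8 ⊕ A1 = 49.
C[2]: S = E(K, A1) = 15; 69 ⊕ 15 = 7C.
C[3]: S = E(K, 15) = A1; FD ⊕ A1 = 5C.
C[4]: S = E(K, A1) = 15; 54 ⊕ 15 = 41.

C[1] = 49, C[2] = 7C, C[3] = 5C, C[4] = 41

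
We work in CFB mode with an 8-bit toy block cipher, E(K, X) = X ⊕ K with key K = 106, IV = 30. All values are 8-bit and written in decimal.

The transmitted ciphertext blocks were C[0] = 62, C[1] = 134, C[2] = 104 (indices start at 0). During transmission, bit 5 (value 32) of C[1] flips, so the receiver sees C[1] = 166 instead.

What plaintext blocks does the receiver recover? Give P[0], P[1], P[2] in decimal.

P[0] = 74, P[1] = 242, P[2] = 164

CFB decryption: P_i = C_i ⊕ E(K, C_{i−1}), with C_{−1} = IV.
Only C[1] changed, to 166. In CFB, a change in C_i flips the same bit in P_i and garbles P_{i+1}. Decrypting the received ciphertext:
P[0]: E(K, 30) = 116; 62 ⊕ 116 = 74.
P[1]: E(K, 62) = 84; 166 ⊕ 84 = 242.
P[2]: E(K, 166) = 204; 104 ⊕ 204 = 164.
Blocks that differ from the original plaintext: P[1], P[2].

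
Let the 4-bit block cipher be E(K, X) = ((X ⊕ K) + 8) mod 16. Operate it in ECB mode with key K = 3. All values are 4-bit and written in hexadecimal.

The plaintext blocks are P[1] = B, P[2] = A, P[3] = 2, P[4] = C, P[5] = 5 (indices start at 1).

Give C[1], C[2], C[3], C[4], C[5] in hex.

C[1] = 0, C[2] = 1, C[3] = 9, C[4] = 7, C[5] = E

ECB encryption: C_i = E(K, P_i).
C[1]: E(K, B) = 0.
C[2]: E(K, A) = 1.
C[3]: E(K, 2) = 9.
C[4]: E(K, C) = 7.
C[5]: E(K, 5) = E.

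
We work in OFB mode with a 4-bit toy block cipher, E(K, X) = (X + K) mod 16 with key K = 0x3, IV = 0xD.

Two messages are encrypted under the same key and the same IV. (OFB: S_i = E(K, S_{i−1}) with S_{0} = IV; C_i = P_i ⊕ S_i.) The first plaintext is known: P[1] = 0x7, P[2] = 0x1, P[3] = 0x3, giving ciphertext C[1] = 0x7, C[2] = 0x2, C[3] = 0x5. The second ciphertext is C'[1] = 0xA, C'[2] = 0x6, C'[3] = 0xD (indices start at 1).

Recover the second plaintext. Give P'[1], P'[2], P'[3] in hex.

In OFB with a reused IV, both messages share the same keystream S_i, so C_i ⊕ C'_i = P_i ⊕ P'_i and thus P'_i = P_i ⊕ C_i ⊕ C'_i.
P'[1]: 0x7 ⊕ 0x7 ⊕ 0xA = 0xA.
P'[2]: 0x1 ⊕ 0x2 ⊕ 0x6 = 0x5.
P'[3]: 0x3 ⊕ 0x5 ⊕ 0xD = 0xB.

P'[1] = 0xA, P'[2] = 0x5, P'[3] = 0xB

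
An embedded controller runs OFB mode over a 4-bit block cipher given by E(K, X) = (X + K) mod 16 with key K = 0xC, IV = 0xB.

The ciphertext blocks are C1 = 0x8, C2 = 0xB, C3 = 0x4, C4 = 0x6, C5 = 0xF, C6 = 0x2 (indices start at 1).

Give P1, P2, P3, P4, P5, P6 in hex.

P1 = 0xF, P2 = 0x8, P3 = 0xB, P4 = 0xD, P5 = 0x8, P6 = 0x1

OFB decryption: S_i = E(K, S_{i−1}) with S_{0} = IV; P_i = C_i ⊕ S_i.
P1: S = E(K, 0xB) = 0x7; 0x8 ⊕ 0x7 = 0xF.
P2: S = E(K, 0x7) = 0x3; 0xB ⊕ 0x3 = 0x8.
P3: S = E(K, 0x3) = 0xF; 0x4 ⊕ 0xF = 0xB.
P4: S = E(K, 0xF) = 0xB; 0x6 ⊕ 0xB = 0xD.
P5: S = E(K, 0xB) = 0x7; 0xF ⊕ 0x7 = 0x8.
P6: S = E(K, 0x7) = 0x3; 0x2 ⊕ 0x3 = 0x1.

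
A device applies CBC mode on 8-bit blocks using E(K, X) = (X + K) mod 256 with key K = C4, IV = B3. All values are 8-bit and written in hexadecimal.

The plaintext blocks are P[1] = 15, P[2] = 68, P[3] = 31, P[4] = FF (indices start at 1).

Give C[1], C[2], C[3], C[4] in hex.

CBC encryption: C_i = E(K, P_i ⊕ C_{i−1}), with C_{0} = IV.
C[1]: P[1] ⊕ B3 = A6; E(K, A6) = 6A.
C[2]: P[2] ⊕ 6A = 02; E(K, 02) = C6.
C[3]: P[3] ⊕ C6 = F7; E(K, F7) = BB.
C[4]: P[4] ⊕ BB = 44; E(K, 44) = 08.

C[1] = 6A, C[2] = C6, C[3] = BB, C[4] = 08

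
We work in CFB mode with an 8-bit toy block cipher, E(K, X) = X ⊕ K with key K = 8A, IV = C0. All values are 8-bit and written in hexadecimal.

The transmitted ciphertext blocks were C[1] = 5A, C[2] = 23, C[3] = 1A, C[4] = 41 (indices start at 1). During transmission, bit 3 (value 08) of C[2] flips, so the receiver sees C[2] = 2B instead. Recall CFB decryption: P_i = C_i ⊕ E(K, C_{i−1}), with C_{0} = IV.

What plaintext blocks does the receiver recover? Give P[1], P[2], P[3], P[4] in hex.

Only C[2] changed, to 2B. In CFB, a change in C_i flips the same bit in P_i and garbles P_{i+1}. Decrypting the received ciphertext:
P[1]: E(K, C0) = 4A; 5A ⊕ 4A = 10.
P[2]: E(K, 5A) = D0; 2B ⊕ D0 = FB.
P[3]: E(K, 2B) = A1; 1A ⊕ A1 = BB.
P[4]: E(K, 1A) = 90; 41 ⊕ 90 = D1.
Blocks that differ from the original plaintext: P[2], P[3].

P[1] = 10, P[2] = FB, P[3] = BB, P[4] = D1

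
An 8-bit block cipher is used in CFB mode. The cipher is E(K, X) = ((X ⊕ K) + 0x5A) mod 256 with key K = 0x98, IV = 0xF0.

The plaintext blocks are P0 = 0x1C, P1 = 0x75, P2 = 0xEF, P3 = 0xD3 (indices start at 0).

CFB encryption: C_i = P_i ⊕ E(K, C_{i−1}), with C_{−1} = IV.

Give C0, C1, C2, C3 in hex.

C0: E(K, 0xF0) = 0xC2; 0x1C ⊕ 0xC2 = 0xDE.
C1: E(K, 0xDE) = 0xA0; 0x75 ⊕ 0xA0 = 0xD5.
C2: E(K, 0xD5) = 0xA7; 0xEF ⊕ 0xA7 = 0x48.
C3: E(K, 0x48) = 0x2A; 0xD3 ⊕ 0x2A = 0xF9.

C0 = 0xDE, C1 = 0xD5, C2 = 0x48, C3 = 0xF9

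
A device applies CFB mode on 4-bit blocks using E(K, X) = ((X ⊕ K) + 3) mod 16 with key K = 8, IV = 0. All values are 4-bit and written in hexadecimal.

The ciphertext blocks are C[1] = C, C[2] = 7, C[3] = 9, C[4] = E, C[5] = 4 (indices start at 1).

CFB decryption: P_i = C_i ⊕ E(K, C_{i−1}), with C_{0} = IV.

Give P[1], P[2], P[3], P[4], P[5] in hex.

P[1] = 7, P[2] = 0, P[3] = B, P[4] = A, P[5] = D

P[1]: E(K, 0) = B; C ⊕ B = 7.
P[2]: E(K, C) = 7; 7 ⊕ 7 = 0.
P[3]: E(K, 7) = 2; 9 ⊕ 2 = B.
P[4]: E(K, 9) = 4; E ⊕ 4 = A.
P[5]: E(K, E) = 9; 4 ⊕ 9 = D.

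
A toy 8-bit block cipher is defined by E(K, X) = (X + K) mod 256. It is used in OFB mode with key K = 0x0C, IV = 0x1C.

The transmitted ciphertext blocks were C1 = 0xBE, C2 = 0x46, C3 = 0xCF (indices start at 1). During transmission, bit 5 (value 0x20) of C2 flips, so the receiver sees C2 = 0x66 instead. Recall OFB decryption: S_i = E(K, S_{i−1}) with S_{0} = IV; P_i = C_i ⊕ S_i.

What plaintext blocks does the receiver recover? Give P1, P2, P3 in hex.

Only C2 changed, to 0x66. In OFB, a change in C_i flips the same bit in P_i only; the keystream is unaffected. Decrypting the received ciphertext:
P1: S = E(K, 0x1C) = 0x28; 0xBE ⊕ 0x28 = 0x96.
P2: S = E(K, 0x28) = 0x34; 0x66 ⊕ 0x34 = 0x52.
P3: S = E(K, 0x34) = 0x40; 0xCF ⊕ 0x40 = 0x8F.
Blocks that differ from the original plaintext: P2.

P1 = 0x96, P2 = 0x52, P3 = 0x8F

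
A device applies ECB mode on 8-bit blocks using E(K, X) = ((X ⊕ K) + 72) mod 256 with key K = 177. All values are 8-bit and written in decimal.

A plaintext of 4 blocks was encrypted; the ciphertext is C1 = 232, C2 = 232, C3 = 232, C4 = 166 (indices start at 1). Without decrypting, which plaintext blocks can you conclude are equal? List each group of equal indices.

ECB encrypts each block independently with the same key, so equal ciphertext blocks imply equal plaintext blocks.
C1 = C2 = C3 = 232, so P1 = P2 = P3.

P1 = P2 = P3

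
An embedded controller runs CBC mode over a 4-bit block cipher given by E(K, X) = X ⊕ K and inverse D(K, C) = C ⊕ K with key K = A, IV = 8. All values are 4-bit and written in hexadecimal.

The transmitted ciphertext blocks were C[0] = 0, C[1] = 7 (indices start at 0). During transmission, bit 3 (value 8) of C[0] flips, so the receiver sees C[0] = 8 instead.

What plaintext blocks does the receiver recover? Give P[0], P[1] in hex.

CBC decryption: P_i = D(K, C_i) ⊕ C_{i−1}, with C_{−1} = IV.
Only C[0] changed, to 8. In CBC, a change in C_i garbles P_i and flips the same bit in P_{i+1}. Decrypting the received ciphertext:
P[0]: D(K, 8) = 2; 2 ⊕ 8 = A.
P[1]: D(K, 7) = D; D ⊕ 8 = 5.
Blocks that differ from the original plaintext: P[0], P[1].

P[0] = A, P[1] = 5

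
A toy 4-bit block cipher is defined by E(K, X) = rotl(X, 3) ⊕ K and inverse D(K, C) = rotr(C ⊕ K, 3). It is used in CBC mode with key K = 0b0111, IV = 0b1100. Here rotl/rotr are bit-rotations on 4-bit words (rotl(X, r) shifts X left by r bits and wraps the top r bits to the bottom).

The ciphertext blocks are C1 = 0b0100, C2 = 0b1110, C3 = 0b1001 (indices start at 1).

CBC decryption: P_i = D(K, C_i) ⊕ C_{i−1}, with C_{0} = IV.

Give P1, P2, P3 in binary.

P1: D(K, 0b0100) = 0b0110; 0b0110 ⊕ 0b1100 = 0b1010.
P2: D(K, 0b1110) = 0b0011; 0b0011 ⊕ 0b0100 = 0b0111.
P3: D(K, 0b1001) = 0b1101; 0b1101 ⊕ 0b1110 = 0b0011.

P1 = 0b1010, P2 = 0b0111, P3 = 0b0011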